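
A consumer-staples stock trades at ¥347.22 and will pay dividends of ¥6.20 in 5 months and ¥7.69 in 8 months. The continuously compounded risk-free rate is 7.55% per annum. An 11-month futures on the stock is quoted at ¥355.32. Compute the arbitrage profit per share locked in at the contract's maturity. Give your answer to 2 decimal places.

PV(dividends) I = 6.20·e^(−0.0755·5/12) + 7.69·e^(−0.0755·8/12) = 13.3205
Fair futures F* = (S − I)·e^(rT) = (347.22 − 13.3205)·e^0.069208 = 333.8995 × 1.071659 = 357.8264
Market ¥355.32 < fair 357.8264: forward underpriced → reverse cash-and-carry (short the stock, invest proceeds at r, pay the dividends, go long the forward).
Profit at T = |F_mkt − F*| = |355.32 − 357.8264| = ¥2.51 per share

¥2.51 per share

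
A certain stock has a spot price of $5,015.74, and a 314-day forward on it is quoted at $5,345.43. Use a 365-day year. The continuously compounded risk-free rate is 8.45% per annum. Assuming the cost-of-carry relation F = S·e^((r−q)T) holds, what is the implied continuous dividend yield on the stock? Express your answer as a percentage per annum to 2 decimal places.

1.05%

From F = S·e^((r−q)T): (r − q) = ln(F/S)/T
ln(5345.43/5015.74) = ln(1.065731) = 0.063661
(r − q) = 0.063661 / (314/365) = 0.074001
q = r − ln(F/S)/T = 0.0845 − 0.074001 = 0.010499
q = 1.05%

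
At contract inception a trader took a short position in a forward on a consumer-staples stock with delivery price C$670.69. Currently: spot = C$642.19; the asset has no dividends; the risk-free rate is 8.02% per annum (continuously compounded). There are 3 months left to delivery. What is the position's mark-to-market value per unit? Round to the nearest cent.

C$15.19

Current fair forward for the remaining 3 months: F = S·e^(r·T), r = 0.0802
F = 642.19 · e^(0.0802 × 3/12) = 642.19 × 1.020252 = 655.1956
Value of long forward = (F − K)·e^(−rT) = (655.1956 − 670.69) · e^(−0.0802·3/12)
= -15.4944 × 0.980150 = -15.19
Short position value = −(long value) = C$15.19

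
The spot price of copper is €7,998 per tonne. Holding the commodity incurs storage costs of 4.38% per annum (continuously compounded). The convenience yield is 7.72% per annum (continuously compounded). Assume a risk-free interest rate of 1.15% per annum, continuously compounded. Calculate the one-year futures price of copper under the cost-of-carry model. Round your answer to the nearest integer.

€7,825 per tonne

Net carry = r + u − y = 0.0115 + 0.0438 − 0.0772 = -0.0219
F = S·e^((r+u−y)T) = 7998 · e^(-0.0219 × 12/12) = 7998 · e^-0.021900
= 7998 × 0.978338 = €7,825 per tonne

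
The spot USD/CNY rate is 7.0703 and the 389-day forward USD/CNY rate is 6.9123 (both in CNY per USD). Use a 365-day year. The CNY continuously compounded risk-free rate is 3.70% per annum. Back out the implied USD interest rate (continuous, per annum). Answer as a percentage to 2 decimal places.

F = S·e^((r_CNY − r_USD)T) ⇒ r_USD = r_CNY − ln(F/S)/T
ln(6.9123/7.0703) = -0.022600; /(389/365) = -0.021206
r_USD = 0.0370 + 0.021206 = 0.058206
r_USD = 5.82%

5.82%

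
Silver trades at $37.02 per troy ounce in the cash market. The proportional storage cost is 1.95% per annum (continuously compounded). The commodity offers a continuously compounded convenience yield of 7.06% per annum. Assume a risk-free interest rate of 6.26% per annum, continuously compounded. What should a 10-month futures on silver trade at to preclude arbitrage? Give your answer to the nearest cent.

Net carry = r + u − y = 0.0626 + 0.0195 − 0.0706 = 0.0115
F = S·e^((r+u−y)T) = 37.02 · e^(0.0115 × 10/12) = 37.02 · e^0.009583
= 37.02 × 1.009629 = $37.38 per troy ounce

$37.38 per troy ounce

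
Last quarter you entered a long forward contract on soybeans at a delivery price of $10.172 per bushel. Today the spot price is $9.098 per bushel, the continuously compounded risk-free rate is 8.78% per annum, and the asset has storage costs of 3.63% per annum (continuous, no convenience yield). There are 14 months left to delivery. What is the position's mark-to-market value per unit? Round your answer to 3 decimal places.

Current fair forward for the remaining 14 months: F = S·e^((r + u)·T), (r + u) = 0.0878 + 0.0363 = 0.1241
F = 9.098 · e^(0.1241 × 14/12) = 9.098 × 1.155789 = 10.5154
Value of long forward = (F − K)·e^(−rT) = (10.5154 − 10.172) · e^(−0.0878·14/12)
= 0.3434 × 0.902638 = 0.310

$0.310 per bushel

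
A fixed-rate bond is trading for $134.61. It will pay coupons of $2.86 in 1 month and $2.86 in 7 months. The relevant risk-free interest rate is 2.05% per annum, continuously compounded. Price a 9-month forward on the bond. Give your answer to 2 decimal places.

PV(coupons) I = 2.86·e^(−0.0205·1/12) + 2.86·e^(−0.0205·7/12)
I = 2.8551 + 2.8260 = 5.6811
F = (S − I)·e^(rT) = (134.61 − 5.6811) · e^(0.0205·9/12)
= 128.9289 · e^0.015375 = 128.9289 × 1.015494 = $130.93

$130.93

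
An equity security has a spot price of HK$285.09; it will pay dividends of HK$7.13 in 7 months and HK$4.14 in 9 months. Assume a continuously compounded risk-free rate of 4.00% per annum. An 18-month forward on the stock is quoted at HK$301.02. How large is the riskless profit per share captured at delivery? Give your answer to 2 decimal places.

PV(dividends) I = 7.13·e^(−0.0400·7/12) + 4.14·e^(−0.0400·9/12) = 10.9832
Fair forward F* = (S − I)·e^(rT) = (285.09 − 10.9832)·e^0.060000 = 274.1068 × 1.061837 = 291.0567
Market HK$301.02 > fair 291.0567: forward overpriced → cash-and-carry (borrow at r, buy the stock and collect the dividends, short the forward).
Profit at T = |F_mkt − F*| = |301.02 − 291.0567| = HK$9.96 per share

HK$9.96 per share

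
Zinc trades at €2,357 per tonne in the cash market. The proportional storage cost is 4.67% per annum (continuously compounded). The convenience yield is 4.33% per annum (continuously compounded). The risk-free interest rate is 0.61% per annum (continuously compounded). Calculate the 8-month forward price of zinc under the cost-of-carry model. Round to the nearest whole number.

€2,372 per tonne

Net carry = r + u − y = 0.0061 + 0.0467 − 0.0433 = 0.0095
F = S·e^((r+u−y)T) = 2357 · e^(0.0095 × 8/12) = 2357 · e^0.006333
= 2357 × 1.006353 = €2,372 per tonne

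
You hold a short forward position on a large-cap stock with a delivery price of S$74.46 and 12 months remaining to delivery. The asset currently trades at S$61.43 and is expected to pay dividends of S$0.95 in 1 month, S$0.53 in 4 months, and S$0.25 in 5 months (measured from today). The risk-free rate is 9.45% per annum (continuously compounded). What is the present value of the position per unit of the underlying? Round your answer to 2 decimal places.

PV(remaining dividends) I = 0.95·e^(−0.0945·1/12) + 0.53·e^(−0.0945·4/12) + 0.25·e^(−0.0945·5/12) = 1.6965
Current forward F = (S − I)·e^(rT) = (61.43 − 1.6965)·e^(0.0945·12/12) = 59.7335 × 1.099109 = 65.6536
Value (long) = (F − K)·e^(−rT) = (65.6536 − 74.46) × 0.909828 = -8.0123
Short position value = −(long value) = S$8.01

S$8.01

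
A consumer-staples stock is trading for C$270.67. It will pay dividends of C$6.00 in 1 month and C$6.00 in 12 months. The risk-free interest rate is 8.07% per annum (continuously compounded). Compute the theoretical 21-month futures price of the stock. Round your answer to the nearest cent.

PV(dividends) I = 6.00·e^(−0.0807·1/12) + 6.00·e^(−0.0807·12/12)
I = 5.9598 + 5.5348 = 11.4946
F = (S − I)·e^(rT) = (270.67 − 11.4946) · e^(0.0807·21/12)
= 259.1754 · e^0.141225 = 259.1754 × 1.151684 = C$298.49

C$298.49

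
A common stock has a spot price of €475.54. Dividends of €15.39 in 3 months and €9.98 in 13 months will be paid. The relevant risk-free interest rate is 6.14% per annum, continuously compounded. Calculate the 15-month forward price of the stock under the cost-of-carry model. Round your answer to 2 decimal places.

PV(dividends) I = 15.39·e^(−0.0614·3/12) + 9.98·e^(−0.0614·13/12)
I = 15.1556 + 9.3378 = 24.4934
F = (S − I)·e^(rT) = (475.54 − 24.4934) · e^(0.0614·15/12)
= 451.0466 · e^0.076750 = 451.0466 × 1.079772 = €487.03

€487.03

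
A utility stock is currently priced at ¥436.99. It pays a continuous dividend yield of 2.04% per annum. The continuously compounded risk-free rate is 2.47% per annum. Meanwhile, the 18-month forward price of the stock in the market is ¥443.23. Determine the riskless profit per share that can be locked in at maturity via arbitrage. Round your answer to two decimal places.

Fair forward: F* = S·e^(carry·T), with carry = (r − q) = 0.0247 − 0.0204 = 0.0043
F* = 436.99 · e^(0.0043 × 18/12) = 436.99 · e^0.006450 = 436.99 × 1.006471 = ¥439.8178
Market ¥443.23 > fair ¥439.8178: forward overpriced → cash-and-carry (buy spot, short the forward).
At maturity, profit = |F_mkt − F*| = |443.23 − 439.8178| = ¥3.41 per share

¥3.41 per share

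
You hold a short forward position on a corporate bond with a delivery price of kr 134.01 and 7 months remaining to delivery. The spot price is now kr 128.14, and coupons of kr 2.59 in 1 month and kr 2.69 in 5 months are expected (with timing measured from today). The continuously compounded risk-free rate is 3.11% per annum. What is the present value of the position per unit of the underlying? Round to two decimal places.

PV(remaining coupons) I = 2.59·e^(−0.0311·1/12) + 2.69·e^(−0.0311·5/12) = 5.2387
Current forward F = (S − I)·e^(rT) = (128.14 − 5.2387)·e^(0.0311·7/12) = 122.9013 × 1.018307 = 125.1513
Value (long) = (F − K)·e^(−rT) = (125.1513 − 134.01) × 0.982022 = -8.6994
Short position value = −(long value) = kr 8.70

kr 8.70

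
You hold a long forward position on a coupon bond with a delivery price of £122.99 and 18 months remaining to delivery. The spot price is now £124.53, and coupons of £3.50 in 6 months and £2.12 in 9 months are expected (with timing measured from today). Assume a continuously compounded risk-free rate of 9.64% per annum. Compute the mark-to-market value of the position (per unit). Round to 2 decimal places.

PV(remaining coupons) I = 3.50·e^(−0.0964·6/12) + 2.12·e^(−0.0964·9/12) = 5.3074
Current forward F = (S − I)·e^(rT) = (124.53 − 5.3074)·e^(0.0964·18/12) = 119.2226 × 1.155577 = 137.7709
Value (long) = (F − K)·e^(−rT) = (137.7709 − 122.99) × 0.865368 = 12.7909
Value = £12.79

£12.79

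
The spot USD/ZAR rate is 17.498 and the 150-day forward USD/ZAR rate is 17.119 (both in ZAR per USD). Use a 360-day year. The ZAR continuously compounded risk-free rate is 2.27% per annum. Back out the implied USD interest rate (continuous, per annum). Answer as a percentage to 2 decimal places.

7.53%

F = S·e^((r_ZAR − r_USD)T) ⇒ r_USD = r_ZAR − ln(F/S)/T
ln(17.119/17.498) = -0.021898; /(150/360) = -0.052555
r_USD = 0.0227 + 0.052555 = 0.075255
r_USD = 7.53%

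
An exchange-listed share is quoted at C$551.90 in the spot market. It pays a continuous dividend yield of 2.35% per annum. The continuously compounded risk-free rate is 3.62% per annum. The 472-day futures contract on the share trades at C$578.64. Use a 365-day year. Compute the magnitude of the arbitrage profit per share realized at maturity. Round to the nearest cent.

Fair futures: F* = S·e^(carry·T), with carry = (r − q) = 0.0362 − 0.0235 = 0.0127
F* = 551.90 · e^(0.0127 × 472/365) = 551.90 · e^0.016423 = 551.90 × 1.016559 = C$561.0389
Market C$578.64 > fair C$561.0389: forward overpriced → cash-and-carry (buy spot, short the forward).
At maturity, profit = |F_mkt − F*| = |578.64 − 561.0389| = C$17.60 per share

C$17.60 per share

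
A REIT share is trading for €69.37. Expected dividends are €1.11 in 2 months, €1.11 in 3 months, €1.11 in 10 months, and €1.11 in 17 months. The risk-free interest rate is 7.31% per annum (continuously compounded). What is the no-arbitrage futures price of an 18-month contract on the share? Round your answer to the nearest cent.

PV(dividends) I = 1.11·e^(−0.0731·2/12) + 1.11·e^(−0.0731·3/12) + 1.11·e^(−0.0731·10/12) + 1.11·e^(−0.0731·17/12)
I = 1.0966 + 1.0899 + 1.0444 + 1.0008 = 4.2317
F = (S − I)·e^(rT) = (69.37 − 4.2317) · e^(0.0731·18/12)
= 65.1383 · e^0.109650 = 65.1383 × 1.115887 = €72.69

€72.69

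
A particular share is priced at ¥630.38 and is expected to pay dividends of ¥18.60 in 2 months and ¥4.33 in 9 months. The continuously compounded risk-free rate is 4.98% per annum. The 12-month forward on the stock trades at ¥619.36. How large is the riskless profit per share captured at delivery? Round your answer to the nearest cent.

¥19.44 per share

PV(dividends) I = 18.60·e^(−0.0498·2/12) + 4.33·e^(−0.0498·9/12) = 22.6175
Fair forward F* = (S − I)·e^(rT) = (630.38 − 22.6175)·e^0.049800 = 607.7625 × 1.051061 = 638.7955
Market ¥619.36 < fair 638.7955: forward underpriced → reverse cash-and-carry (short the stock, invest proceeds at r, pay the dividends, go long the forward).
Profit at T = |F_mkt − F*| = |619.36 − 638.7955| = ¥19.44 per share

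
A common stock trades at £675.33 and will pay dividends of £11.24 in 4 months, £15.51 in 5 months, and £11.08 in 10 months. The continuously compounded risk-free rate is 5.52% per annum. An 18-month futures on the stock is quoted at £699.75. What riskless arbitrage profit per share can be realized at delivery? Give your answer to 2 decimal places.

PV(dividends) I = 11.24·e^(−0.0552·4/12) + 15.51·e^(−0.0552·5/12) + 11.08·e^(−0.0552·10/12) = 36.7743
Fair futures F* = (S − I)·e^(rT) = (675.33 − 36.7743)·e^0.082800 = 638.5557 × 1.086325 = 693.6790
Market £699.75 > fair 693.6790: forward overpriced → cash-and-carry (borrow at r, buy the stock and collect the dividends, short the forward).
Profit at T = |F_mkt − F*| = |699.75 − 693.6790| = £6.07 per share

£6.07 per share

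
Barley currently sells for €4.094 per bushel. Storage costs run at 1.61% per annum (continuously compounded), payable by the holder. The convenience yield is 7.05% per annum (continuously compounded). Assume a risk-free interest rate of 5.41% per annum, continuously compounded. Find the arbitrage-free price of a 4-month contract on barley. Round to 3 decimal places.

€4.094 per bushel

Net carry = r + u − y = 0.0541 + 0.0161 − 0.0705 = -0.0003
F = S·e^((r+u−y)T) = 4.094 · e^(-0.0003 × 4/12) = 4.094 · e^-0.000100
= 4.094 × 0.999900 = €4.094 per bushel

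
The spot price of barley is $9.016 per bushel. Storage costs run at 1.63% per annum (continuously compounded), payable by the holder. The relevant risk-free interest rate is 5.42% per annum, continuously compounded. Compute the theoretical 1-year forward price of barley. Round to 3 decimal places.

$9.675 per bushel

Net carry = r + u − y = 0.0542 + 0.0163 − 0.0000 = 0.0705
F = S·e^((r+u−y)T) = 9.016 · e^(0.0705 × 1) = 9.016 · e^0.070500
= 9.016 × 1.073045 = $9.675 per bushel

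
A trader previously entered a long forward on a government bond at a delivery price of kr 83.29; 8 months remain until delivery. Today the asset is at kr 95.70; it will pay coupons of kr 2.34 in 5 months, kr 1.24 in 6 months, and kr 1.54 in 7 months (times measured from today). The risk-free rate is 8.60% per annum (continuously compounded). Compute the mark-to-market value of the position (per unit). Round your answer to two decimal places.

PV(remaining coupons) I = 2.34·e^(−0.0860·5/12) + 1.24·e^(−0.0860·6/12) + 1.54·e^(−0.0860·7/12) = 4.9101
Current forward F = (S − I)·e^(rT) = (95.70 − 4.9101)·e^(0.0860·8/12) = 90.7899 × 1.059009 = 96.1473
Value (long) = (F − K)·e^(−rT) = (96.1473 − 83.29) × 0.944279 = 12.1409
Value = kr 12.14

kr 12.14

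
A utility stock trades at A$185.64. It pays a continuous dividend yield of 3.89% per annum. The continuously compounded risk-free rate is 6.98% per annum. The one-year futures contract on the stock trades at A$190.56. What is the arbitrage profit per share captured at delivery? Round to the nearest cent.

A$0.91 per share

Fair futures: F* = S·e^(carry·T), with carry = (r − q) = 0.0698 − 0.0389 = 0.0309
F* = 185.64 · e^(0.0309 × 12/12) = 185.64 · e^0.030900 = 185.64 × 1.031382 = A$191.4658
Market A$190.56 < fair A$191.4658: forward underpriced → reverse cash-and-carry (short spot, go long the forward).
At maturity, profit = |F_mkt − F*| = |190.56 − 191.4658| = A$0.91 per share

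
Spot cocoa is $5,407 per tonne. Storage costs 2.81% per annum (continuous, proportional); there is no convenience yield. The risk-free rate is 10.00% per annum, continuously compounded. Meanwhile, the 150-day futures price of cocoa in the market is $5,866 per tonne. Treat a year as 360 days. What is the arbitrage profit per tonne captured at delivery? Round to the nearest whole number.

Fair futures: F* = S·e^(carry·T), with carry = (r + u) = 0.1000 + 0.0281 = 0.1281
F* = 5407 · e^(0.1281 × 150/360) = 5407 · e^0.053375 = 5407 × 1.054825 = $5703.4388
Market $5866 > fair $5703.4388: forward overpriced → cash-and-carry (buy spot, short the forward).
At maturity, profit = |F_mkt − F*| = |5866 − 5703.4388| = $163 per tonne

$163 per tonne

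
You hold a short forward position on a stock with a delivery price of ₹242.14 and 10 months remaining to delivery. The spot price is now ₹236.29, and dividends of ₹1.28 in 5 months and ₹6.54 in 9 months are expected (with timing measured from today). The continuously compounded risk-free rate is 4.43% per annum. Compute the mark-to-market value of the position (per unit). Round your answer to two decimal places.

PV(remaining dividends) I = 1.28·e^(−0.0443·5/12) + 6.54·e^(−0.0443·9/12) = 7.5829
Current forward F = (S − I)·e^(rT) = (236.29 − 7.5829)·e^(0.0443·10/12) = 228.7071 × 1.037607 = 237.3081
Value (long) = (F − K)·e^(−rT) = (237.3081 − 242.14) × 0.963756 = -4.6568
Short position value = −(long value) = ₹4.66

₹4.66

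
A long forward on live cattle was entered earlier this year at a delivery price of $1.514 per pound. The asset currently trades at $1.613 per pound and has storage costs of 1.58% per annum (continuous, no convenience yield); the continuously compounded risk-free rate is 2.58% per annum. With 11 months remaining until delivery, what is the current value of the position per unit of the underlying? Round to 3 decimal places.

$0.158 per pound

Current fair forward for the remaining 11 months: F = S·e^((r + u)·T), (r + u) = 0.0258 + 0.0158 = 0.0416
F = 1.613 · e^(0.0416 × 11/12) = 1.613 × 1.038870 = 1.6757
Value of long forward = (F − K)·e^(−rT) = (1.6757 − 1.514) · e^(−0.0258·11/12)
= 0.1617 × 0.976627 = 0.158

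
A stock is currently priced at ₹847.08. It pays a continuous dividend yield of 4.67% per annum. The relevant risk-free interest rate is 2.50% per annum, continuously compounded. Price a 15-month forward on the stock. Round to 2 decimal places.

₹824.41

F = S·e^((r − q)T) = 847.08 · e^((0.0250 − 0.0467) × 15/12)
= 847.08 · e^-0.027125 = 847.08 × 0.973240
F = ₹824.41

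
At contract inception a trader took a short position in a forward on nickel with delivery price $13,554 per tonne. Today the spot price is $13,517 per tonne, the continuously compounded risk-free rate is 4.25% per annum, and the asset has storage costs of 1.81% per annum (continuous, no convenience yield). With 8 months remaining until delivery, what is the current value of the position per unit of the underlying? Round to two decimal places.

Current fair forward for the remaining 8 months: F = S·e^((r + u)·T), (r + u) = 0.0425 + 0.0181 = 0.0606
F = 13517 · e^(0.0606 × 8/12) = 13517 × 1.04122718 = 14074.2678
Value of long forward = (F − K)·e^(−rT) = (14074.2678 − 13554) · e^(−0.0425·8/12)
= 520.2678 × 0.97206429 = 505.73
Short position value = −(long value) = -$505.73

-$505.73 per tonne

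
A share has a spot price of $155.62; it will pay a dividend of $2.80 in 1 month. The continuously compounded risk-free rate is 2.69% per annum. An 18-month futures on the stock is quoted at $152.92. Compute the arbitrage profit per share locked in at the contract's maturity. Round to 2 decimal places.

$6.20 per share

PV(dividends) I = 2.80·e^(−0.0269·1/12) = 2.7937
Fair futures F* = (S − I)·e^(rT) = (155.62 − 2.7937)·e^0.040350 = 152.8263 × 1.041175 = 159.1189
Market $152.92 < fair 159.1189: forward underpriced → reverse cash-and-carry (short the stock, invest proceeds at r, pay the dividends, go long the forward).
Profit at T = |F_mkt − F*| = |152.92 − 159.1189| = $6.20 per share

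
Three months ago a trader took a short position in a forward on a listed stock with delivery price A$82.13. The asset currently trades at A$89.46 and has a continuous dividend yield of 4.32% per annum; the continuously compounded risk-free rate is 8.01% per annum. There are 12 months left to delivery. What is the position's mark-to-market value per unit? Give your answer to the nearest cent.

-A$9.87

Current fair forward for the remaining 12 months: F = S·e^((r − q)·T), (r − q) = 0.0801 − 0.0432 = 0.0369
F = 89.46 · e^(0.0369 × 12/12) = 89.46 × 1.037589 = 92.8227
Value of long forward = (F − K)·e^(−rT) = (92.8227 − 82.13) · e^(−0.0801·12/12)
= 10.6927 × 0.923024 = 9.87
Short position value = −(long value) = -A$9.87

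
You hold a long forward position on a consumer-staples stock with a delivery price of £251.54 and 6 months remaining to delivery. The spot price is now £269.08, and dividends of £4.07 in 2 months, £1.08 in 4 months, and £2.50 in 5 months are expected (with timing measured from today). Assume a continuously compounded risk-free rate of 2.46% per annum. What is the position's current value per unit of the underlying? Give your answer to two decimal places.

£13.02

PV(remaining dividends) I = 4.07·e^(−0.0246·2/12) + 1.08·e^(−0.0246·4/12) + 2.50·e^(−0.0246·5/12) = 7.5990
Current forward F = (S − I)·e^(rT) = (269.08 − 7.5990)·e^(0.0246·6/12) = 261.4810 × 1.012376 = 264.7171
Value (long) = (F − K)·e^(−rT) = (264.7171 − 251.54) × 0.987775 = 13.0160
Value = £13.02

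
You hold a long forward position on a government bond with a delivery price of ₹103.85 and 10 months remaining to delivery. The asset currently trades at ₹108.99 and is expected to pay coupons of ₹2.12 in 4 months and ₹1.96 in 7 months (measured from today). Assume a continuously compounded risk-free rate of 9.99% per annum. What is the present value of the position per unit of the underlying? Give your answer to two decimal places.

₹9.54

PV(remaining coupons) I = 2.12·e^(−0.0999·4/12) + 1.96·e^(−0.0999·7/12) = 3.8996
Current forward F = (S − I)·e^(rT) = (108.99 − 3.8996)·e^(0.0999·10/12) = 105.0904 × 1.086813 = 114.2136
Value (long) = (F − K)·e^(−rT) = (114.2136 − 103.85) × 0.920121 = 9.5358
Value = ₹9.54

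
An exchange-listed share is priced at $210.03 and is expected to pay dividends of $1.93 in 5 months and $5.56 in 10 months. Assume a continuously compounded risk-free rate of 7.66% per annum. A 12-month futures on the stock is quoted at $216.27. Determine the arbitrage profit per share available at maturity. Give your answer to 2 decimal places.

$2.83 per share

PV(dividends) I = 1.93·e^(−0.0766·5/12) + 5.56·e^(−0.0766·10/12) = 7.0856
Fair futures F* = (S − I)·e^(rT) = (210.03 − 7.0856)·e^0.076600 = 202.9444 × 1.079610 = 219.1008
Market $216.27 < fair 219.1008: forward underpriced → reverse cash-and-carry (short the stock, invest proceeds at r, pay the dividends, go long the forward).
Profit at T = |F_mkt − F*| = |216.27 − 219.1008| = $2.83 per share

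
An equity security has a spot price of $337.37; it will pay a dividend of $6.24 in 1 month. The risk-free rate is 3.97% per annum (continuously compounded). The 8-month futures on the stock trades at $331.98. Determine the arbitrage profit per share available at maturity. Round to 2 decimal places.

$8.05 per share

PV(dividends) I = 6.24·e^(−0.0397·1/12) = 6.2194
Fair futures F* = (S − I)·e^(rT) = (337.37 − 6.2194)·e^0.026467 = 331.1506 × 1.026820 = 340.0321
Market $331.98 < fair 340.0321: forward underpriced → reverse cash-and-carry (short the stock, invest proceeds at r, pay the dividends, go long the forward).
Profit at T = |F_mkt − F*| = |331.98 − 340.0321| = $8.05 per share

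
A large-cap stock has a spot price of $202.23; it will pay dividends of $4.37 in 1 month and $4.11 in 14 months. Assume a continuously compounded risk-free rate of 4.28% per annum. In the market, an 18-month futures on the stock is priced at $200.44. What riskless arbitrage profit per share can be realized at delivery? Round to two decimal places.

PV(dividends) I = 4.37·e^(−0.0428·1/12) + 4.11·e^(−0.0428·14/12) = 8.2643
Fair futures F* = (S − I)·e^(rT) = (202.23 − 8.2643)·e^0.064200 = 193.9657 × 1.066306 = 206.8268
Market $200.44 < fair 206.8268: forward underpriced → reverse cash-and-carry (short the stock, invest proceeds at r, pay the dividends, go long the forward).
Profit at T = |F_mkt − F*| = |200.44 − 206.8268| = $6.39 per share

$6.39 per share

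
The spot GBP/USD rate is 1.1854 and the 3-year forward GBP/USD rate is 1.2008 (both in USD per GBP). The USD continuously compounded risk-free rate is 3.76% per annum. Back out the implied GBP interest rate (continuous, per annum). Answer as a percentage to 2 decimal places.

3.33%

F = S·e^((r_USD − r_GBP)T) ⇒ r_GBP = r_USD − ln(F/S)/T
ln(1.2008/1.1854) = 0.012908; /(3) = 0.004303
r_GBP = 0.0376 − 0.004303 = 0.033297
r_GBP = 3.33%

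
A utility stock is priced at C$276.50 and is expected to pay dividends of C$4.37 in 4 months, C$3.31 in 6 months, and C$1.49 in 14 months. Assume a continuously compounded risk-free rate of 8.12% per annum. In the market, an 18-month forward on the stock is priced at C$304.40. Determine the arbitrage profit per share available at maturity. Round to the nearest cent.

PV(dividends) I = 4.37·e^(−0.0812·4/12) + 3.31·e^(−0.0812·6/12) + 1.49·e^(−0.0812·14/12) = 8.7869
Fair forward F* = (S − I)·e^(rT) = (276.50 − 8.7869)·e^0.121800 = 267.7131 × 1.129528 = 302.3894
Market C$304.40 > fair 302.3894: forward overpriced → cash-and-carry (borrow at r, buy the stock and collect the dividends, short the forward).
Profit at T = |F_mkt − F*| = |304.40 − 302.3894| = C$2.01 per share

C$2.01 per share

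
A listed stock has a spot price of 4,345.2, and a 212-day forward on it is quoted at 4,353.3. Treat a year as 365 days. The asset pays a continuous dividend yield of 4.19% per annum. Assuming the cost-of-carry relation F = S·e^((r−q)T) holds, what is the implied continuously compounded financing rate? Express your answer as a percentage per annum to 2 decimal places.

From F = S·e^((r−q)T): (r − q) = ln(F/S)/T
ln(4353.3/4345.2) = ln(1.001864) = 0.001862
(r − q) = 0.001862 / (212/365) = 0.003206
r = ln(F/S)/T + q = 0.003206 + 0.0419 = 0.045106
r = 4.51%

4.51%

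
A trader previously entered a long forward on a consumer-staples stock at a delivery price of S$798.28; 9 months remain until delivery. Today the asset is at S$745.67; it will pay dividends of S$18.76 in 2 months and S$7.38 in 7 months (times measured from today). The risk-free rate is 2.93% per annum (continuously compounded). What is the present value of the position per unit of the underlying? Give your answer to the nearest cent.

-S$61.18

PV(remaining dividends) I = 18.76·e^(−0.0293·2/12) + 7.38·e^(−0.0293·7/12) = 25.9235
Current forward F = (S − I)·e^(rT) = (745.67 − 25.9235)·e^(0.0293·9/12) = 719.7465 × 1.022218 = 735.7378
Value (long) = (F − K)·e^(−rT) = (735.7378 − 798.28) × 0.978265 = -61.1828
Value = -S$61.18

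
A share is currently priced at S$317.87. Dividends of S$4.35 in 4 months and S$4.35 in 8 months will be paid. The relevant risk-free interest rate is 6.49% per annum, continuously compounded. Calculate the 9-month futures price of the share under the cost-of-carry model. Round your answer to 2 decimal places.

S$324.88

PV(dividends) I = 4.35·e^(−0.0649·4/12) + 4.35·e^(−0.0649·8/12)
I = 4.2569 + 4.1658 = 8.4227
F = (S − I)·e^(rT) = (317.87 − 8.4227) · e^(0.0649·9/12)
= 309.4473 · e^0.048675 = 309.4473 × 1.049879 = S$324.88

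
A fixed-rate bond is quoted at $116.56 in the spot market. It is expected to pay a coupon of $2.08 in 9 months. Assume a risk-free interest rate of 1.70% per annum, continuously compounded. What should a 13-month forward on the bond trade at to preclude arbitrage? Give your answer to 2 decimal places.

PV(coupons) I = 2.08·e^(−0.0170·9/12)
I = 2.0536
F = (S − I)·e^(rT) = (116.56 − 2.0536) · e^(0.0170·13/12)
= 114.5064 · e^0.018417 = 114.5064 × 1.018588 = $116.63

$116.63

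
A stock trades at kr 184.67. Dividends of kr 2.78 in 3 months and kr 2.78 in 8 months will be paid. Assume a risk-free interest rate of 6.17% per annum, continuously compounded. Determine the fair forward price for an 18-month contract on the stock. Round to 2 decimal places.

PV(dividends) I = 2.78·e^(−0.0617·3/12) + 2.78·e^(−0.0617·8/12)
I = 2.7374 + 2.6680 = 5.4054
F = (S − I)·e^(rT) = (184.67 − 5.4054) · e^(0.0617·18/12)
= 179.2646 · e^0.092550 = 179.2646 × 1.096968 = kr 196.65

kr 196.65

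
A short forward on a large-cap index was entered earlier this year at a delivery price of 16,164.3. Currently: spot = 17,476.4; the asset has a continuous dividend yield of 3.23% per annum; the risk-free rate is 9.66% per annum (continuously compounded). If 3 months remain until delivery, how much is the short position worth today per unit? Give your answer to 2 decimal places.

Current fair forward for the remaining 3 months: F = S·e^((r − q)·T), (r − q) = 0.0966 − 0.0323 = 0.0643
F = 17476.4 · e^(0.0643 × 3/12) = 17476.4 × 1.01620490 = 17759.6033
Value of long forward = (F − K)·e^(−rT) = (17759.6033 − 16164.3) · e^(−0.0966·3/12)
= 1595.3033 × 0.97613928 = 1557.24
Short position value = −(long value) = -1557.24

-1557.24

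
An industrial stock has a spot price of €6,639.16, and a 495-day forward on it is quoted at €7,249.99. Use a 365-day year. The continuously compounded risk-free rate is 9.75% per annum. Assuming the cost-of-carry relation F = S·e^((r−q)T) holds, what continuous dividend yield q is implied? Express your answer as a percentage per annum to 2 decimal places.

3.26%

From F = S·e^((r−q)T): (r − q) = ln(F/S)/T
ln(7249.99/6639.16) = ln(1.092004) = 0.088015
(r − q) = 0.088015 / (495/365) = 0.064900
q = r − ln(F/S)/T = 0.0975 − 0.064900 = 0.032600
q = 3.26%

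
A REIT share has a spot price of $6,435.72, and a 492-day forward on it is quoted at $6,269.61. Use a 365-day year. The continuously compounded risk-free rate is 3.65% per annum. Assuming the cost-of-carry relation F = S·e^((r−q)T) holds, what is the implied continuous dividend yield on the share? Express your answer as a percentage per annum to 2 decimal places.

From F = S·e^((r−q)T): (r − q) = ln(F/S)/T
ln(6269.61/6435.72) = ln(0.974189) = -0.026150
(r − q) = -0.026150 / (492/365) = -0.019400
q = r − ln(F/S)/T = 0.0365 + 0.019400 = 0.055900
q = 5.59%

5.59%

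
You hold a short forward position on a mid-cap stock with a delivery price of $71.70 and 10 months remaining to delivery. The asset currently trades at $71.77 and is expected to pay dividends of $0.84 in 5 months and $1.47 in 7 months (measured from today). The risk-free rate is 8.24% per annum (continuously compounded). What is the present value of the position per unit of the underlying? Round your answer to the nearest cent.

PV(remaining dividends) I = 0.84·e^(−0.0824·5/12) + 1.47·e^(−0.0824·7/12) = 2.2127
Current forward F = (S − I)·e^(rT) = (71.77 − 2.2127)·e^(0.0824·10/12) = 69.5573 × 1.071079 = 74.5014
Value (long) = (F − K)·e^(−rT) = (74.5014 − 71.70) × 0.933638 = 2.6155
Short position value = −(long value) = -$2.62

-$2.62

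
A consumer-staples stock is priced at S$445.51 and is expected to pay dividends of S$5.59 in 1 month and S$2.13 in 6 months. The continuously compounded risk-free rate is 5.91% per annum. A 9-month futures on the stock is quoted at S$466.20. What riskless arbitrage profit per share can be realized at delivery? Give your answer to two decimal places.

S$8.47 per share

PV(dividends) I = 5.59·e^(−0.0591·1/12) + 2.13·e^(−0.0591·6/12) = 7.6305
Fair futures F* = (S − I)·e^(rT) = (445.51 − 7.6305)·e^0.044325 = 437.8795 × 1.045322 = 457.7251
Market S$466.20 > fair 457.7251: forward overpriced → cash-and-carry (borrow at r, buy the stock and collect the dividends, short the forward).
Profit at T = |F_mkt − F*| = |466.20 − 457.7251| = S$8.47 per share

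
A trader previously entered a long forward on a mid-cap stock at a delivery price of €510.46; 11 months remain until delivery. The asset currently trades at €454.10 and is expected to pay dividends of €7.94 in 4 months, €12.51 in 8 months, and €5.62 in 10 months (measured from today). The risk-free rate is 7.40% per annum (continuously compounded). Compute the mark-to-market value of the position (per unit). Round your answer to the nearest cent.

-€47.82

PV(remaining dividends) I = 7.94·e^(−0.0740·4/12) + 12.51·e^(−0.0740·8/12) + 5.62·e^(−0.0740·10/12) = 24.9383
Current forward F = (S − I)·e^(rT) = (454.10 − 24.9383)·e^(0.0740·11/12) = 429.1617 × 1.070187 = 459.2833
Value (long) = (F − K)·e^(−rT) = (459.2833 − 510.46) × 0.934416 = -47.8203
Value = -€47.82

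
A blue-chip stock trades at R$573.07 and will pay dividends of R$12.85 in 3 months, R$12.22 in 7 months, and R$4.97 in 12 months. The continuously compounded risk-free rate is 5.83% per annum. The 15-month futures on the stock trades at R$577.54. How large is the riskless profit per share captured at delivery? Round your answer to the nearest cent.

R$7.48 per share

PV(dividends) I = 12.85·e^(−0.0583·3/12) + 12.22·e^(−0.0583·7/12) + 4.97·e^(−0.0583·12/12) = 29.1640
Fair futures F* = (S − I)·e^(rT) = (573.07 − 29.1640)·e^0.072875 = 543.9060 × 1.075596 = 585.0231
Market R$577.54 < fair 585.0231: forward underpriced → reverse cash-and-carry (short the stock, invest proceeds at r, pay the dividends, go long the forward).
Profit at T = |F_mkt − F*| = |577.54 − 585.0231| = R$7.48 per share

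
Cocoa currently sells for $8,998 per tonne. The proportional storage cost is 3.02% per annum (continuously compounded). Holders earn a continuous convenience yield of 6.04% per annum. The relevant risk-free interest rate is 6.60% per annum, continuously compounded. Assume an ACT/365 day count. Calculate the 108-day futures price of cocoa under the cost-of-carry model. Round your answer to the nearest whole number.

Net carry = r + u − y = 0.0660 + 0.0302 − 0.0604 = 0.0358
F = S·e^((r+u−y)T) = 8998 · e^(0.0358 × 108/365) = 8998 · e^0.010593
= 8998 × 1.010649 = $9,094 per tonne

$9,094 per tonne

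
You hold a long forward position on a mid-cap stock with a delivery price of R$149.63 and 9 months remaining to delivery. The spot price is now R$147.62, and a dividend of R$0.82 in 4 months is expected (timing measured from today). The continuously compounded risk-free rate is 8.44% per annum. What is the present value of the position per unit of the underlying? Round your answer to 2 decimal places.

PV(remaining dividends) I = 0.82·e^(−0.0844·4/12) = 0.7973
Current forward F = (S − I)·e^(rT) = (147.62 − 0.7973)·e^(0.0844·9/12) = 146.8227 × 1.065346 = 156.4170
Value (long) = (F − K)·e^(−rT) = (156.4170 − 149.63) × 0.938662 = 6.3707
Value = R$6.37

R$6.37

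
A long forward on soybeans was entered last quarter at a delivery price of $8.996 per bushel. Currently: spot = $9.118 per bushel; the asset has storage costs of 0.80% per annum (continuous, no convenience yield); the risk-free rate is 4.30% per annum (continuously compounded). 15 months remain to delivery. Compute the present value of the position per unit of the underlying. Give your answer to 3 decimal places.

Current fair forward for the remaining 15 months: F = S·e^((r + u)·T), (r + u) = 0.0430 + 0.0080 = 0.0510
F = 9.118 · e^(0.0510 × 15/12) = 9.118 × 1.065826 = 9.7182
Value of long forward = (F − K)·e^(−rT) = (9.7182 − 8.996) · e^(−0.0430·15/12)
= 0.7222 × 0.947669 = 0.684

$0.684 per bushel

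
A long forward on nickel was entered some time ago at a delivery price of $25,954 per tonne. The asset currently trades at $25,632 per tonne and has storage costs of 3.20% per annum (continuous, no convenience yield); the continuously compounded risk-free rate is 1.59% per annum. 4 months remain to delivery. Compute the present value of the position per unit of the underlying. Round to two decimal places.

Current fair forward for the remaining 4 months: F = S·e^((r + u)·T), (r + u) = 0.0159 + 0.0320 = 0.0479
F = 25632 · e^(0.0479 × 4/12) = 25632 × 1.01609482 = 26044.5424
Value of long forward = (F − K)·e^(−rT) = (26044.5424 − 25954) · e^(−0.0159·4/12)
= 90.5424 × 0.99471402 = 90.06

$90.06 per tonne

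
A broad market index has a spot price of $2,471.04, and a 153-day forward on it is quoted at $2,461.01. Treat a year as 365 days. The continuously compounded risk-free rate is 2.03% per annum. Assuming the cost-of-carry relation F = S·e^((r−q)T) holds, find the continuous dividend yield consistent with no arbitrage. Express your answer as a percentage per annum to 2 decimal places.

From F = S·e^((r−q)T): (r − q) = ln(F/S)/T
ln(2461.01/2471.04) = ln(0.995941) = -0.004067
(r − q) = -0.004067 / (153/365) = -0.009702
q = r − ln(F/S)/T = 0.0203 + 0.009702 = 0.030002
q = 3.00%

3.00%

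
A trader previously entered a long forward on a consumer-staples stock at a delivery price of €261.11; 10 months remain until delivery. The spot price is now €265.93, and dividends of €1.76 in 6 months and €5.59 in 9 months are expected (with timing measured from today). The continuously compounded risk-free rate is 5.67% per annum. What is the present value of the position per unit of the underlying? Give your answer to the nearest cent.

PV(remaining dividends) I = 1.76·e^(−0.0567·6/12) + 5.59·e^(−0.0567·9/12) = 7.0681
Current forward F = (S − I)·e^(rT) = (265.93 − 7.0681)·e^(0.0567·10/12) = 258.8619 × 1.048384 = 271.3867
Value (long) = (F − K)·e^(−rT) = (271.3867 − 261.11) × 0.953849 = 9.8024
Value = €9.80

€9.80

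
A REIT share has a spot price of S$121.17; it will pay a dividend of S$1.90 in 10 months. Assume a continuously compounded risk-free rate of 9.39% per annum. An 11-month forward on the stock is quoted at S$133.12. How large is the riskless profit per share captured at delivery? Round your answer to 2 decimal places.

S$2.97 per share

PV(dividends) I = 1.90·e^(−0.0939·10/12) = 1.7570
Fair forward F* = (S − I)·e^(rT) = (121.17 − 1.7570)·e^0.086075 = 119.4130 × 1.089888 = 130.1468
Market S$133.12 > fair 130.1468: forward overpriced → cash-and-carry (borrow at r, buy the stock and collect the dividends, short the forward).
Profit at T = |F_mkt − F*| = |133.12 − 130.1468| = S$2.97 per share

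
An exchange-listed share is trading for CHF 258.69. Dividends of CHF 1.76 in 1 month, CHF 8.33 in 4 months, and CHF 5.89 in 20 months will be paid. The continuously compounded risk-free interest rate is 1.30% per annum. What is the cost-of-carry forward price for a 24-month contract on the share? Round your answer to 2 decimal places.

PV(dividends) I = 1.76·e^(−0.0130·1/12) + 8.33·e^(−0.0130·4/12) + 5.89·e^(−0.0130·20/12)
I = 1.7581 + 8.2940 + 5.7638 = 15.8159
F = (S − I)·e^(rT) = (258.69 − 15.8159) · e^(0.0130·24/12)
= 242.8741 · e^0.026000 = 242.8741 × 1.026341 = CHF 249.27

CHF 249.27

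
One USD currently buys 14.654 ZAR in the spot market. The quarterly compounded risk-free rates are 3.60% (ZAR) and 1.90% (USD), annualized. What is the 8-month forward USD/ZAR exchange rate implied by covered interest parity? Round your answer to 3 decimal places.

By covered interest parity, F = S · (1+r_ZAR/4)^(4T) / (1+r_USD/4)^(4T)
= 14.654 × 1.024180 / 1.012717 = 14.654 × 1.011319
F = 14.820 ZAR per USD

14.820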